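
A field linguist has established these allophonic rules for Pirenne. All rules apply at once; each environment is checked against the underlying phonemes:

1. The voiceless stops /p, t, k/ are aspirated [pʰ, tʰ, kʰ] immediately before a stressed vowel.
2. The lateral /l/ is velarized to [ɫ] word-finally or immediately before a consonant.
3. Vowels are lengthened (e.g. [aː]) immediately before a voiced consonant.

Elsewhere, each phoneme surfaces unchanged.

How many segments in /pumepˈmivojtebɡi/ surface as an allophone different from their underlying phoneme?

4

Segments that undergo a rule: /u/ → [uː] (rule 3); /i/ → [iː] (rule 3); /o/ → [oː] (rule 3); /e/ → [eː] (rule 3).
All other segments surface unchanged.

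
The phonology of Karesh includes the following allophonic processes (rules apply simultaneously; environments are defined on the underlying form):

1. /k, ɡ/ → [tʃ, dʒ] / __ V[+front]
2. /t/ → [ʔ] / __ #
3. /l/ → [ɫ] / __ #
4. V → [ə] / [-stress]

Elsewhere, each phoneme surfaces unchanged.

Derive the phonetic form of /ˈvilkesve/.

[ˈviltʃəsvə]

/v/ (word-initial) is unaffected → [v].
/i/ (between /v/ and /l/): rule 4 targets it, but not in an unstressed syllable → unchanged [i].
/l/ (between /i/ and /k/) fails the environment for rule 3, so it stays [l].
/k/ (between /l/ and /e/): before a front vowel, so rule 1 applies → [tʃ].
Rule 4 applies to /e/ (between /k/ and /s/: in an unstressed syllable) → [ə].
/s/ (between /e/ and /v/) is unaffected → [s].
/v/ stays [v].
/e/ (word-final): in an unstressed syllable, so rule 4 applies → [ə].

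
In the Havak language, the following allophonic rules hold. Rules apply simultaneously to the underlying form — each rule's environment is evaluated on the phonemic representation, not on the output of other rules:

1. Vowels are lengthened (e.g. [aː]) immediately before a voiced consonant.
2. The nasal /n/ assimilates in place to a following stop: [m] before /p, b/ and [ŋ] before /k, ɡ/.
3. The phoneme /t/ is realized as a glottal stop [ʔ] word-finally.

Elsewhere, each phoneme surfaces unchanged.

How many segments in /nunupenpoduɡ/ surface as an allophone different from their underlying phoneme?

5

Segments that undergo a rule: /u/ → [uː] (rule 1); /e/ → [eː] (rule 1); /n/ → [m] (rule 2); /o/ → [oː] (rule 1); /u/ → [uː] (rule 1).
All other segments surface unchanged.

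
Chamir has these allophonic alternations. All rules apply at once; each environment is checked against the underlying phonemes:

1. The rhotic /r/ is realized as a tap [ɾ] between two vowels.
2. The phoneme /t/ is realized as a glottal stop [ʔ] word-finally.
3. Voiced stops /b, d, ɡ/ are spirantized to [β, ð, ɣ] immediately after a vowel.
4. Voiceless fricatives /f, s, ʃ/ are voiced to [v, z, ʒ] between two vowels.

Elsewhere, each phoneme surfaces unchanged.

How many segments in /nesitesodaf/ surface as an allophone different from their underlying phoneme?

Segments that undergo a rule: /s/ → [z] (rule 4); /s/ → [z] (rule 4); /d/ → [ð] (rule 3).
All other segments surface unchanged.

3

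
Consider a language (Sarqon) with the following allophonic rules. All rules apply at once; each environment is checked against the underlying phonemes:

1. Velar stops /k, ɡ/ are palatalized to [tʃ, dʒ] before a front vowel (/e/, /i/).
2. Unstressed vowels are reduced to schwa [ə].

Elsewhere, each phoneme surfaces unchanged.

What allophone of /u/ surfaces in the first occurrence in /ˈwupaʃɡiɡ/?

/u/ (between /w/ and /p/) fails the environment for rule 2, so it stays [u].

[u]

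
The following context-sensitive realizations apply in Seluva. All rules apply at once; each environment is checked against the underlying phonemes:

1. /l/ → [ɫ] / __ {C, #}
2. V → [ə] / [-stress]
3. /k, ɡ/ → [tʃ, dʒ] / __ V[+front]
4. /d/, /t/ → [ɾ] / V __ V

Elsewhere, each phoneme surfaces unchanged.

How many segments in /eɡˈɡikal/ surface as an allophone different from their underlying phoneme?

Segments that undergo a rule: /e/ → [ə] (rule 2); /ɡ/ → [dʒ] (rule 3); /a/ → [ə] (rule 2); /l/ → [ɫ] (rule 1).
All other segments surface unchanged.

4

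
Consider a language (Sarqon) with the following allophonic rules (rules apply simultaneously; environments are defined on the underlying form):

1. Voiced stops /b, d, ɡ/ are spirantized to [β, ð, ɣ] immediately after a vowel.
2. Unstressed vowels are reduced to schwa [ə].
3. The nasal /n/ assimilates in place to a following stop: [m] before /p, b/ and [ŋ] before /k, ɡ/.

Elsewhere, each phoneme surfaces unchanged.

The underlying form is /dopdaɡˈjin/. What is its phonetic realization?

/d/ (word-initial) is in the target of rule 1 but the environment (immediately after a vowel) is not met → [d].
Rule 2 applies to /o/ (between /d/ and /p/: in an unstressed syllable) → [ə].
/p/ stays [p].
/d/ (between /p/ and /a/) is in the target of rule 1 but the environment (immediately after a vowel) is not met → [d].
/a/ (between /d/ and /ɡ/) occurs in an unstressed syllable → [ə] by rule 2.
/ɡ/ (between /a/ and /j/): immediately after a vowel, so rule 1 applies → [ɣ].
/j/ stays [j].
/i/ (between /j/ and /n/) is in the target of rule 2 but the environment (in an unstressed syllable) is not met → [i].
/n/ — word-final; rule 3 does not apply here → [n].

[dəpdəɣˈjin]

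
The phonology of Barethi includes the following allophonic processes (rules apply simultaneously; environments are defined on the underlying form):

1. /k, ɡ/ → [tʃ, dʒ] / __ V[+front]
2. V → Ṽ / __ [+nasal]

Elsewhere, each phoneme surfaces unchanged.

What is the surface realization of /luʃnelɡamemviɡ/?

/l/ (word-initial) is unaffected → [l].
/u/ — between /l/ and /ʃ/; rule 2 does not apply here → [u].
/ʃ/ (between /u/ and /n/) is unaffected → [ʃ].
/n/ (between /ʃ/ and /e/) is unaffected → [n].
/e/ (between /n/ and /l/) fails the environment for rule 2, so it stays [e].
/l/ (between /e/ and /ɡ/) is unaffected → [l].
/ɡ/ (between /l/ and /a/) fails the environment for rule 1, so it stays [ɡ].
Rule 2 applies to /a/ (between /ɡ/ and /m/: before a nasal consonant) → [ã].
/m/ (between /a/ and /e/): no rule targets it → [m].
Rule 2 applies to /e/ (between /m/ and /m/: before a nasal consonant) → [ẽ].
/m/ — not in any rule's target class → [m].
/v/ stays [v].
/i/ — between /v/ and /ɡ/; rule 2 does not apply here → [i].
/ɡ/ (word-final): rule 1 targets it, but not before a front vowel → unchanged [ɡ].

[luʃnelɡãmẽmviɡ]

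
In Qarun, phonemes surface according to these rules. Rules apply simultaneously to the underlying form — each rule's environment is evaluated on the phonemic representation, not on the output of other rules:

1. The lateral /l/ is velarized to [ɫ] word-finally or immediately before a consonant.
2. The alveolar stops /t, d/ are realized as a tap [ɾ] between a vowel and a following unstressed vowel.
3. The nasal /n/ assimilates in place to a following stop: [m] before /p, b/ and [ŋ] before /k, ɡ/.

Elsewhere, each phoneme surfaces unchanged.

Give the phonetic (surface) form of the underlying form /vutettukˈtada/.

[vuɾettukˈtaɾa]

/v/ (word-initial): no rule targets it → [v].
/u/ — not in any rule's target class → [u].
Rule 2 applies to /t/ (between /u/ and /e/: between a vowel and a following unstressed vowel) → [ɾ].
/e/ stays [e].
/t/ (between /e/ and /t/) fails the environment for rule 2, so it stays [t].
/t/ — between /t/ and /u/; rule 2 does not apply here → [t].
/u/ (between /t/ and /k/): no rule targets it → [u].
/k/ stays [k].
/t/ (between /k/ and /a/) is in the target of rule 2 but the environment (between a vowel and a following unstressed vowel) is not met → [t].
/a/ — not in any rule's target class → [a].
/d/ — between /a/ and /a/, between a vowel and a following unstressed vowel — surfaces as [ɾ] (rule 2).
/a/ — not in any rule's target class → [a].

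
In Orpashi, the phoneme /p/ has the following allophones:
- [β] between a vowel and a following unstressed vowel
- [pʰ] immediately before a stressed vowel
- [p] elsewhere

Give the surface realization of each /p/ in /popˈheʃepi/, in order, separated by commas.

[p], [p], [β]

Occurrence 1 (position 1): no conditioning environment matches → elsewhere allophone [p].
Occurrence 2 (position 3): no conditioning environment matches → elsewhere allophone [p].
Occurrence 3 (position 8): between a vowel and a following unstressed vowel → [β].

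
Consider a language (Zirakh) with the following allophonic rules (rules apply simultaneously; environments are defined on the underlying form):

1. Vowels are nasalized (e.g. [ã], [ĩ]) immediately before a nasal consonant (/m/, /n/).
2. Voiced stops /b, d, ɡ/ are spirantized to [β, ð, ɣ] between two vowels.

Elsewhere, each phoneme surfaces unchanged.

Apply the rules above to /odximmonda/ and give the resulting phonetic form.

/o/ — word-initial; rule 1 does not apply here → [o].
/d/ — between /o/ and /x/; rule 2 does not apply here → [d].
/x/ stays [x].
/i/ (between /x/ and /m/) occurs before a nasal consonant → [ĩ] by rule 1.
/m/ stays [m].
/m/ stays [m].
/o/ — between /m/ and /n/, before a nasal consonant — surfaces as [õ] (rule 1).
/n/ (between /o/ and /d/): no rule targets it → [n].
/d/ (between /n/ and /a/) fails the environment for rule 2, so it stays [d].
/a/ (word-final): rule 1 targets it, but not before a nasal consonant → unchanged [a].

[odxĩmmõnda]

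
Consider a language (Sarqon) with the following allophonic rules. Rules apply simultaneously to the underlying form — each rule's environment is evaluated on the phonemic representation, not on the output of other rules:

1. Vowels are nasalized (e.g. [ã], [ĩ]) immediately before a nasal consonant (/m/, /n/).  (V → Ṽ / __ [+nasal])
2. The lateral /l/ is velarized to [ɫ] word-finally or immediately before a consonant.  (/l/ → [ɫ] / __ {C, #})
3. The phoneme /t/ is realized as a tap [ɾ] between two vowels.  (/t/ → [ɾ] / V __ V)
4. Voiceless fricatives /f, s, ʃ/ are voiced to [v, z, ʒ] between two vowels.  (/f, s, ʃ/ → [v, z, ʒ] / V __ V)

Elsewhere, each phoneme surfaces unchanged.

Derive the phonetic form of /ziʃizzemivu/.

/i/ (between /z/ and /ʃ/) is in the target of rule 1 but the environment (before a nasal consonant) is not met → [i].
/ʃ/ meets the environment for rule 4 (between two vowels) → [ʒ].
/i/ (between /ʃ/ and /z/) is in the target of rule 1 but the environment (before a nasal consonant) is not met → [i].
/e/ meets the environment for rule 1 (before a nasal consonant) → [ẽ].
/i/ (between /m/ and /v/) is in the target of rule 1 but the environment (before a nasal consonant) is not met → [i].
/u/ — word-final; rule 1 does not apply here → [u].

[ziʒizzẽmivu]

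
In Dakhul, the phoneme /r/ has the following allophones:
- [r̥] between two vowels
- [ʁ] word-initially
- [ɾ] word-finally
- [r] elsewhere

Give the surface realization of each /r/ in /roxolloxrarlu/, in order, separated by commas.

[ʁ], [r], [r]

Occurrence 1 (position 1): word-initially → [ʁ].
Occurrence 2 (position 9): no conditioning environment matches → elsewhere allophone [r].
Occurrence 3 (position 11): no conditioning environment matches → elsewhere allophone [r].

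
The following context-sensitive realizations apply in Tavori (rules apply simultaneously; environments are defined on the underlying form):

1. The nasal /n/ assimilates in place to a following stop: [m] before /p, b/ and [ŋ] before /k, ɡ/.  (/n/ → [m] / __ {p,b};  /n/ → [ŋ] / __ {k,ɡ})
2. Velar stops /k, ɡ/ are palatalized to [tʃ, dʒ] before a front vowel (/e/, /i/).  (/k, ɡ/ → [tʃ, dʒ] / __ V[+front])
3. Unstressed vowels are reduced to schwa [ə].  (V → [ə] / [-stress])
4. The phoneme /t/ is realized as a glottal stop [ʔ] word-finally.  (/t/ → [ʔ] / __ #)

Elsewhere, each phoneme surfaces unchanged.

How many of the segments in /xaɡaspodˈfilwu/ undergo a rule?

Segments that undergo a rule: /a/ → [ə] (rule 3); /a/ → [ə] (rule 3); /o/ → [ə] (rule 3); /u/ → [ə] (rule 3).
All other segments surface unchanged.

4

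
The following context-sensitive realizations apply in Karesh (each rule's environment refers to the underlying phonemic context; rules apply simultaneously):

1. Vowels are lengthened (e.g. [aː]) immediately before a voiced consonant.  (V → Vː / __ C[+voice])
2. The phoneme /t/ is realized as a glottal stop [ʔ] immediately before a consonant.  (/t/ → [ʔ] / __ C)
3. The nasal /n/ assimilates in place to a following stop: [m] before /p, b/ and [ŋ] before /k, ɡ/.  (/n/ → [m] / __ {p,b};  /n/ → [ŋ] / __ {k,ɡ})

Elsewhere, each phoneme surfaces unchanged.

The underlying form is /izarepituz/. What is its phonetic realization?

[iːzaːrepituːz]

/i/ — word-initial, before a voiced consonant — surfaces as [iː] (rule 1).
/z/ stays [z].
/a/ meets the environment for rule 1 (before a voiced consonant) → [aː].
/r/ (between /a/ and /e/) is unaffected → [r].
/e/ — between /r/ and /p/; rule 1 does not apply here → [e].
/p/ stays [p].
/i/ (between /p/ and /t/) is in the target of rule 1 but the environment (before a voiced consonant) is not met → [i].
/t/ (between /i/ and /u/) fails the environment for rule 2, so it stays [t].
/u/ meets the environment for rule 1 (before a voiced consonant) → [uː].
/z/ (word-final) is unaffected → [z].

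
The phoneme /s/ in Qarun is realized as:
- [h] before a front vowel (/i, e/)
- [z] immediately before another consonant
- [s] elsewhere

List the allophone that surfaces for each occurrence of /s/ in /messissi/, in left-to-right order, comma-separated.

[z], [h], [z], [h]

Occurrence 1 (position 3): immediately before another consonant → [z].
Occurrence 2 (position 4): before a front vowel (/i, e/) → [h].
Occurrence 3 (position 6): immediately before another consonant → [z].
Occurrence 4 (position 7): before a front vowel (/i, e/) → [h].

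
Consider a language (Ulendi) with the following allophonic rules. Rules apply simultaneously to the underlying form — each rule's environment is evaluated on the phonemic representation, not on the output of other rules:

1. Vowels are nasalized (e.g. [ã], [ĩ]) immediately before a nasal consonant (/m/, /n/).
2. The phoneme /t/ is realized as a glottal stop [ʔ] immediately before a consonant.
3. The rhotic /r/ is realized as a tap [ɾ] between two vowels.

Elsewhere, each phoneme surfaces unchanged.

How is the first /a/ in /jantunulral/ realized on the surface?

/a/ (between /j/ and /n/) occurs before a nasal consonant → [ã] by rule 1.

[ã]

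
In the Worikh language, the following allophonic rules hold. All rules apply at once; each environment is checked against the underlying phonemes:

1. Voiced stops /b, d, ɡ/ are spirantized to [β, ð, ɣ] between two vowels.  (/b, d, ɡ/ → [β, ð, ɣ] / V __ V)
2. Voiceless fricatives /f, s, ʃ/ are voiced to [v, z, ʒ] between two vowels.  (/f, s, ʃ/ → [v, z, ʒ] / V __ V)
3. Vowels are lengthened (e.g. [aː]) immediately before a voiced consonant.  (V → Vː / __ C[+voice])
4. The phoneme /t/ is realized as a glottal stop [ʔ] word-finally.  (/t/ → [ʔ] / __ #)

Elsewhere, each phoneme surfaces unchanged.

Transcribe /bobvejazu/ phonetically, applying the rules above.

/b/ (word-initial): rule 1 targets it, but not between two vowels → unchanged [b].
/o/ (between /b/ and /b/) occurs before a voiced consonant → [oː] by rule 3.
/b/ (between /o/ and /v/) is in the target of rule 1 but the environment (between two vowels) is not met → [b].
/v/ — not in any rule's target class → [v].
/e/ — between /v/ and /j/, before a voiced consonant — surfaces as [eː] (rule 3).
/j/ (between /e/ and /a/): no rule targets it → [j].
/a/ — between /j/ and /z/, before a voiced consonant — surfaces as [aː] (rule 3).
/z/ (between /a/ and /u/): no rule targets it → [z].
/u/ (word-final) is in the target of rule 3 but the environment (before a voiced consonant) is not met → [u].

[boːbveːjaːzu]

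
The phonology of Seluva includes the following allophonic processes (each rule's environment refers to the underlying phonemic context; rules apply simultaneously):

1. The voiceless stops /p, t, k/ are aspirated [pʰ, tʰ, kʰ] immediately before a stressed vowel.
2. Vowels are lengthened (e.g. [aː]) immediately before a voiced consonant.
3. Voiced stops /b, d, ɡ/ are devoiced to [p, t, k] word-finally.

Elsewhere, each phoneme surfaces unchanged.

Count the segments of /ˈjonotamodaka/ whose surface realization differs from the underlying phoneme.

3

Segments that undergo a rule: /o/ → [oː] (rule 2); /a/ → [aː] (rule 2); /o/ → [oː] (rule 2).
All other segments surface unchanged.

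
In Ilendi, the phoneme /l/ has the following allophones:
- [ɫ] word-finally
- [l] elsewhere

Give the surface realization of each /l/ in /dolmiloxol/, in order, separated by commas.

Occurrence 1 (position 3): no conditioning environment matches → elsewhere allophone [l].
Occurrence 2 (position 6): no conditioning environment matches → elsewhere allophone [l].
Occurrence 3 (position 10): word-finally → [ɫ].

[l], [l], [ɫ]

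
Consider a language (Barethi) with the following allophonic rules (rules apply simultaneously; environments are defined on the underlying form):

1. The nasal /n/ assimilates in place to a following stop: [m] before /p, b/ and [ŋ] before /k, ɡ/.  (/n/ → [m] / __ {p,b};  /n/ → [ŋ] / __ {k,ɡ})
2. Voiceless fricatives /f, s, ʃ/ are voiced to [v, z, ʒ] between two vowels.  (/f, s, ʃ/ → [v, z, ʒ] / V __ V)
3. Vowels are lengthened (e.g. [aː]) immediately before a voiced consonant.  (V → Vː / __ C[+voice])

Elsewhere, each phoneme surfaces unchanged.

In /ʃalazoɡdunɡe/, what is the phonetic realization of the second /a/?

/a/ — between /l/ and /z/, before a voiced consonant — surfaces as [aː] (rule 3).

[aː]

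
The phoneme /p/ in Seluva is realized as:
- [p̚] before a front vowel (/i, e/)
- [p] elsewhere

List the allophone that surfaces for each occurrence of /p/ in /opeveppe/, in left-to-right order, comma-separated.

[p̚], [p], [p̚]

Occurrence 1 (position 2): before a front vowel (/i, e/) → [p̚].
Occurrence 2 (position 6): no conditioning environment matches → elsewhere allophone [p].
Occurrence 3 (position 7): before a front vowel (/i, e/) → [p̚].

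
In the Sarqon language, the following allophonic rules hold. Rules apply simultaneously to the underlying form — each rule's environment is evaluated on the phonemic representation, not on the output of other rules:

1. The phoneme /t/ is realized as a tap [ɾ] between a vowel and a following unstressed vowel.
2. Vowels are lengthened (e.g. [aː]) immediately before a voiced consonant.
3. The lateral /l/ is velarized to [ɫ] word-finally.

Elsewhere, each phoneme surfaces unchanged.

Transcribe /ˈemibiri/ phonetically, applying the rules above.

/e/ (word-initial): before a voiced consonant, so rule 2 applies → [eː].
/m/ (between /e/ and /i/) is unaffected → [m].
/i/ (between /m/ and /b/): before a voiced consonant, so rule 2 applies → [iː].
/b/ stays [b].
/i/ — between /b/ and /r/, before a voiced consonant — surfaces as [iː] (rule 2).
/r/ — not in any rule's target class → [r].
/i/ (word-final): rule 2 targets it, but not before a voiced consonant → unchanged [i].

[ˈeːmiːbiːri]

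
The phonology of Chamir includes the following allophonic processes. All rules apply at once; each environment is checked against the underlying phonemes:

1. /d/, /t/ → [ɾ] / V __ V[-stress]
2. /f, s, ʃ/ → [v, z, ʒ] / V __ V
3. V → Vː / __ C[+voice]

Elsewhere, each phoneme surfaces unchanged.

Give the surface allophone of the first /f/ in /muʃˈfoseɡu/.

[f]

/f/ (between /ʃ/ and /o/) fails the environment for rule 2, so it stays [f].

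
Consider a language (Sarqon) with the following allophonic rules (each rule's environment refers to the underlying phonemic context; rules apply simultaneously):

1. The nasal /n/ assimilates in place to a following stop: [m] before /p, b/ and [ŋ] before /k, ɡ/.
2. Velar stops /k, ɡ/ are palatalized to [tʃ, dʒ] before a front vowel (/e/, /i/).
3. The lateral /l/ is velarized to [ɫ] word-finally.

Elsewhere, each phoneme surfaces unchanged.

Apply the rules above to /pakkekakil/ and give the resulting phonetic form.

[paktʃekatʃiɫ]

/p/ (word-initial): no rule targets it → [p].
/a/ (between /p/ and /k/): no rule targets it → [a].
/k/ — between /a/ and /k/; rule 2 does not apply here → [k].
/k/ — between /k/ and /e/, before a front vowel — surfaces as [tʃ] (rule 2).
/e/ (between /k/ and /k/) is unaffected → [e].
/k/ — between /e/ and /a/; rule 2 does not apply here → [k].
/a/ (between /k/ and /k/): no rule targets it → [a].
/k/ (between /a/ and /i/): before a front vowel, so rule 2 applies → [tʃ].
/i/ (between /k/ and /l/): no rule targets it → [i].
/l/ — word-final, word-finally — surfaces as [ɫ] (rule 3).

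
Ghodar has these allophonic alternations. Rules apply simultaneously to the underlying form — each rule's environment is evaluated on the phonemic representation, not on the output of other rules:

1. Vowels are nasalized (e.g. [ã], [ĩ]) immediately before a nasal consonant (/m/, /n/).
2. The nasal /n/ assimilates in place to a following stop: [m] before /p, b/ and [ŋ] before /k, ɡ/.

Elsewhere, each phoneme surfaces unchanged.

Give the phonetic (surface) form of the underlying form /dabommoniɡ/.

/d/ (word-initial): no rule targets it → [d].
/a/ (between /d/ and /b/) fails the environment for rule 1, so it stays [a].
/b/ — not in any rule's target class → [b].
Rule 1 applies to /o/ (between /b/ and /m/: before a nasal consonant) → [õ].
/m/ — not in any rule's target class → [m].
/m/ stays [m].
/o/ meets the environment for rule 1 (before a nasal consonant) → [õ].
/n/ (between /o/ and /i/): rule 2 targets it, but not before a labial or velar stop → unchanged [n].
/i/ (between /n/ and /ɡ/) fails the environment for rule 1, so it stays [i].
/ɡ/ — not in any rule's target class → [ɡ].

[dabõmmõniɡ]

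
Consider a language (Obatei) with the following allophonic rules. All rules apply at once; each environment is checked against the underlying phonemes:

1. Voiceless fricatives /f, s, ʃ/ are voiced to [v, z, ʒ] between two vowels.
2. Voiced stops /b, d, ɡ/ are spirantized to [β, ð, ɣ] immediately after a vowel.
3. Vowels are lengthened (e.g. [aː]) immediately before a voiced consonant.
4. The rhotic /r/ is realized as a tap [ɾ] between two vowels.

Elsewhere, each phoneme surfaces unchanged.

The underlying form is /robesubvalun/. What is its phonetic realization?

[roːβezuːβvaːluːn]

/r/ (word-initial) is in the target of rule 4 but the environment (between two vowels) is not met → [r].
/o/ (between /r/ and /b/): before a voiced consonant, so rule 3 applies → [oː].
Rule 2 applies to /b/ (between /o/ and /e/: immediately after a vowel) → [β].
/e/ (between /b/ and /s/) fails the environment for rule 3, so it stays [e].
/s/ (between /e/ and /u/): between two vowels, so rule 1 applies → [z].
/u/ meets the environment for rule 3 (before a voiced consonant) → [uː].
/b/ (between /u/ and /v/) occurs immediately after a vowel → [β] by rule 2.
/a/ (between /v/ and /l/) occurs before a voiced consonant → [aː] by rule 3.
/u/ (between /l/ and /n/): before a voiced consonant, so rule 3 applies → [uː].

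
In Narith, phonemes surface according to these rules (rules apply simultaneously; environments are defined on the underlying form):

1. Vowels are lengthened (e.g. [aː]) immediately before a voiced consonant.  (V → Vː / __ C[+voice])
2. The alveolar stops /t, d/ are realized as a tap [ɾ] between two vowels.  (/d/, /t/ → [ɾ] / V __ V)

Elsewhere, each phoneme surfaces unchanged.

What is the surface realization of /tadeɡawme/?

/t/ (word-initial): rule 2 targets it, but not between two vowels → unchanged [t].
/a/ (between /t/ and /d/): before a voiced consonant, so rule 1 applies → [aː].
/d/ (between /a/ and /e/): between two vowels, so rule 2 applies → [ɾ].
/e/ (between /d/ and /ɡ/) occurs before a voiced consonant → [eː] by rule 1.
/ɡ/ stays [ɡ].
/a/ meets the environment for rule 1 (before a voiced consonant) → [aː].
/w/ (between /a/ and /m/): no rule targets it → [w].
/m/ — not in any rule's target class → [m].
/e/ (word-final): rule 1 targets it, but not before a voiced consonant → unchanged [e].

[taːɾeːɡaːwme]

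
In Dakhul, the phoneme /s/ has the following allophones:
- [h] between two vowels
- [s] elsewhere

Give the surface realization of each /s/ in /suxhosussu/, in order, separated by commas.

[s], [h], [s], [s]

Occurrence 1 (position 1): no conditioning environment matches → elsewhere allophone [s].
Occurrence 2 (position 6): between two vowels → [h].
Occurrence 3 (position 8): no conditioning environment matches → elsewhere allophone [s].
Occurrence 4 (position 9): no conditioning environment matches → elsewhere allophone [s].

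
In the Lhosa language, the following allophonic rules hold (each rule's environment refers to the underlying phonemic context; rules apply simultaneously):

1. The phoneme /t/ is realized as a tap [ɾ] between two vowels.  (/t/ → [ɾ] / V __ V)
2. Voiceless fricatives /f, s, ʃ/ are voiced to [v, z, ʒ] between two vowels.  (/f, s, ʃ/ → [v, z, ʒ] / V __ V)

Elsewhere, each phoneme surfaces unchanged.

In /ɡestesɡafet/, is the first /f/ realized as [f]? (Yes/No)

/f/ — between /a/ and /e/, between two vowels — surfaces as [v] (rule 2).
The actual realization is [v], not [f].

No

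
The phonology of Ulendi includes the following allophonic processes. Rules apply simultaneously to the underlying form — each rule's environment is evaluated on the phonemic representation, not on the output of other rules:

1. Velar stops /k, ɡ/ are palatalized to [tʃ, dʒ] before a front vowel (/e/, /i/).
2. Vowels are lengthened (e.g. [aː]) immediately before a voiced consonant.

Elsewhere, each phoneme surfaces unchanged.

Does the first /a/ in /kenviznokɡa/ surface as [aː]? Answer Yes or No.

/a/ (word-final) is in the target of rule 2 but the environment (before a voiced consonant) is not met → [a].
The actual realization is [a], not [aː].

No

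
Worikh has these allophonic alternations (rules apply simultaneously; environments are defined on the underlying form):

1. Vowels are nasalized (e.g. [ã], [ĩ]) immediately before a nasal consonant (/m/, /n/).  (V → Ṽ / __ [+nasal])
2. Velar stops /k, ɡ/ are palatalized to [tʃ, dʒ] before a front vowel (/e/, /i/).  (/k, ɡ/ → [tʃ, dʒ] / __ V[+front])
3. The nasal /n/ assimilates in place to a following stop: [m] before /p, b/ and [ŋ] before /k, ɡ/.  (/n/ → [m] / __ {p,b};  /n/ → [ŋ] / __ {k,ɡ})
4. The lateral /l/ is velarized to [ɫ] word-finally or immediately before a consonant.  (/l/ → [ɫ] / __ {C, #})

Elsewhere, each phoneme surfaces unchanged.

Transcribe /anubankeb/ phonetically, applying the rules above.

/a/ meets the environment for rule 1 (before a nasal consonant) → [ã].
/n/ (between /a/ and /u/) fails the environment for rule 3, so it stays [n].
/u/ (between /n/ and /b/) fails the environment for rule 1, so it stays [u].
/a/ (between /b/ and /n/) occurs before a nasal consonant → [ã] by rule 1.
/n/ (between /a/ and /k/): before a labial or velar stop, so rule 3 applies → [ŋ].
/k/ (between /n/ and /e/): before a front vowel, so rule 2 applies → [tʃ].
/e/ (between /k/ and /b/) fails the environment for rule 1, so it stays [e].

[ãnubãŋtʃeb]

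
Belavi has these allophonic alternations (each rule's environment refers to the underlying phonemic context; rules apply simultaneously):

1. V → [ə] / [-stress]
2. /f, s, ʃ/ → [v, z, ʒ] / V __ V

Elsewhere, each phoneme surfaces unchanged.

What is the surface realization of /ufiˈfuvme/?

[əvəˈvuvmə]

/u/ (word-initial): in an unstressed syllable, so rule 1 applies → [ə].
/f/ (between /u/ and /i/) occurs between two vowels → [v] by rule 2.
/i/ (between /f/ and /f/) occurs in an unstressed syllable → [ə] by rule 1.
/f/ — between /i/ and /u/, between two vowels — surfaces as [v] (rule 2).
/u/ (between /f/ and /v/) fails the environment for rule 1, so it stays [u].
/v/ (between /u/ and /m/): no rule targets it → [v].
/m/ (between /v/ and /e/): no rule targets it → [m].
/e/ (word-final): in an unstressed syllable, so rule 1 applies → [ə].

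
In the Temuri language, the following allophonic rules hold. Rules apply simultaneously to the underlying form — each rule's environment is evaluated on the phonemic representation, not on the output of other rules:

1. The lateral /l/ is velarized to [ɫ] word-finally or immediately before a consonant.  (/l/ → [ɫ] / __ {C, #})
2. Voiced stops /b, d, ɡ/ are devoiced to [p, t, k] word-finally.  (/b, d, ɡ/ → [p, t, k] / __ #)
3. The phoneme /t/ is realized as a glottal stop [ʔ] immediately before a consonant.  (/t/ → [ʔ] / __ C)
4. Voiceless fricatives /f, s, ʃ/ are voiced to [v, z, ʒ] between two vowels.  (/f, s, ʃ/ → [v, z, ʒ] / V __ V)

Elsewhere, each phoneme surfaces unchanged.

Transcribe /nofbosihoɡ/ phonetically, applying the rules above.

[nofbozihok]

/n/ stays [n].
/o/ stays [o].
/f/ (between /o/ and /b/) is in the target of rule 4 but the environment (between two vowels) is not met → [f].
/b/ (between /f/ and /o/): rule 2 targets it, but not word-finally → unchanged [b].
/o/ (between /b/ and /s/) is unaffected → [o].
/s/ meets the environment for rule 4 (between two vowels) → [z].
/i/ (between /s/ and /h/): no rule targets it → [i].
/h/ (between /i/ and /o/) is unaffected → [h].
/o/ — not in any rule's target class → [o].
/ɡ/ meets the environment for rule 2 (word-finally) → [k].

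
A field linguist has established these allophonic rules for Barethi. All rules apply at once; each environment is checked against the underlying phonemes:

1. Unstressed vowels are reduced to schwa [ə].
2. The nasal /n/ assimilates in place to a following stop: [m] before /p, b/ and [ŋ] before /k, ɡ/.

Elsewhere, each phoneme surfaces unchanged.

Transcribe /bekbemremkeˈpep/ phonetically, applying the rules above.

[bəkbəmrəmkəˈpep]

/b/ (word-initial) is unaffected → [b].
/e/ — between /b/ and /k/, in an unstressed syllable — surfaces as [ə] (rule 1).
/k/ — not in any rule's target class → [k].
/b/ stays [b].
Rule 1 applies to /e/ (between /b/ and /m/: in an unstressed syllable) → [ə].
/m/ stays [m].
/r/ (between /m/ and /e/): no rule targets it → [r].
Rule 1 applies to /e/ (between /r/ and /m/: in an unstressed syllable) → [ə].
/m/ — not in any rule's target class → [m].
/k/ — not in any rule's target class → [k].
Rule 1 applies to /e/ (between /k/ and /p/: in an unstressed syllable) → [ə].
/p/ stays [p].
/e/ (between /p/ and /p/) is in the target of rule 1 but the environment (in an unstressed syllable) is not met → [e].
/p/ (word-final) is unaffected → [p].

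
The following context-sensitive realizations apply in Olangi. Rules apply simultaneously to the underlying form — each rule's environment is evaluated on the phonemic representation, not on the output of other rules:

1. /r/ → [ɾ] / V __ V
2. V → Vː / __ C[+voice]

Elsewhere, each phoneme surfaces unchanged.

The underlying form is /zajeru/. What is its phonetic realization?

[zaːjeːɾu]

/a/ (between /z/ and /j/): before a voiced consonant, so rule 2 applies → [aː].
/e/ (between /j/ and /r/): before a voiced consonant, so rule 2 applies → [eː].
/r/ meets the environment for rule 1 (between two vowels) → [ɾ].
/u/ — word-final; rule 2 does not apply here → [u].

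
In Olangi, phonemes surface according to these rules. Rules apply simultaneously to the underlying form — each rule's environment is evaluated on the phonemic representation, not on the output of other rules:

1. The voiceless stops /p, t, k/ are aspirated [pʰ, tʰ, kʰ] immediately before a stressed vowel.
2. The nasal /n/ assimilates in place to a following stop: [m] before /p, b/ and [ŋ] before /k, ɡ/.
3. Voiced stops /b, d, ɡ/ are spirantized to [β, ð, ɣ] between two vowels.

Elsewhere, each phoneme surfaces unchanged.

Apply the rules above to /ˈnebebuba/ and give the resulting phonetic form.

/n/ (word-initial) fails the environment for rule 2, so it stays [n].
/e/ (between /n/ and /b/): no rule targets it → [e].
/b/ meets the environment for rule 3 (between two vowels) → [β].
/e/ — not in any rule's target class → [e].
/b/ (between /e/ and /u/): between two vowels, so rule 3 applies → [β].
/u/ (between /b/ and /b/): no rule targets it → [u].
/b/ (between /u/ and /a/) occurs between two vowels → [β] by rule 3.
/a/ stays [a].

[ˈneβeβuβa]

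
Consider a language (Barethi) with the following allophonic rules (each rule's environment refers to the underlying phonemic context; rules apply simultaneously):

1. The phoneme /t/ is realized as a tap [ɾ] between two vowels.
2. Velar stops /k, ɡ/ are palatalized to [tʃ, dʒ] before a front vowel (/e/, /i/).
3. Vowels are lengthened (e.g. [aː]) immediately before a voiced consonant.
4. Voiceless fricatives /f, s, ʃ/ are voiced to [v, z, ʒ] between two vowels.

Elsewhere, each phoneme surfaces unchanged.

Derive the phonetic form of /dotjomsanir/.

/o/ (between /d/ and /t/): rule 3 targets it, but not before a voiced consonant → unchanged [o].
/t/ (between /o/ and /j/) is in the target of rule 1 but the environment (between two vowels) is not met → [t].
/o/ — between /j/ and /m/, before a voiced consonant — surfaces as [oː] (rule 3).
/s/ — between /m/ and /a/; rule 4 does not apply here → [s].
/a/ meets the environment for rule 3 (before a voiced consonant) → [aː].
/i/ (between /n/ and /r/): before a voiced consonant, so rule 3 applies → [iː].

[dotjoːmsaːniːr]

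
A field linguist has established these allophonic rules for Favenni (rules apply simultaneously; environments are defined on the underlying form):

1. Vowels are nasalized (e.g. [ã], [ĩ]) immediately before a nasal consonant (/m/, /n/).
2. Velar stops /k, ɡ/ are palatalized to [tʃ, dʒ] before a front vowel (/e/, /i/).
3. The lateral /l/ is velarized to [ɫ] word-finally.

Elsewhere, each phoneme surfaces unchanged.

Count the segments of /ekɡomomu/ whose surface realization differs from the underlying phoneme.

Segments that undergo a rule: /o/ → [õ] (rule 1); /o/ → [õ] (rule 1).
All other segments surface unchanged.

2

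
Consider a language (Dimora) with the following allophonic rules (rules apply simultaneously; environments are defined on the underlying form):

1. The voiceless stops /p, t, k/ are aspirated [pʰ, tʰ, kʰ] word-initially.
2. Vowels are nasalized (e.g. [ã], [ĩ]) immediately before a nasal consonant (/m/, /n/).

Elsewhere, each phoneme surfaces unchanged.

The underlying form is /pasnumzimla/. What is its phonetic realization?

[pʰasnũmzĩmla]

/p/ (word-initial): word-initially, so rule 1 applies → [pʰ].
/a/ (between /p/ and /s/) is in the target of rule 2 but the environment (before a nasal consonant) is not met → [a].
/s/ stays [s].
/n/ stays [n].
/u/ — between /n/ and /m/, before a nasal consonant — surfaces as [ũ] (rule 2).
/m/ stays [m].
/z/ stays [z].
Rule 2 applies to /i/ (between /z/ and /m/: before a nasal consonant) → [ĩ].
/m/ (between /i/ and /l/) is unaffected → [m].
/l/ (between /m/ and /a/): no rule targets it → [l].
/a/ (word-final) fails the environment for rule 2, so it stays [a].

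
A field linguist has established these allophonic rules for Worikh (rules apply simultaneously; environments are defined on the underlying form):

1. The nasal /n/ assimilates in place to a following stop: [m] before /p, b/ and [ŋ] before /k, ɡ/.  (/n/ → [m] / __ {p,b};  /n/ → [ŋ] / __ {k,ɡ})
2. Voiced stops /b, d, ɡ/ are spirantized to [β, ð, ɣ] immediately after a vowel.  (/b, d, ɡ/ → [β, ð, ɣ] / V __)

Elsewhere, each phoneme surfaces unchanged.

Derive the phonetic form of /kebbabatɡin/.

/b/ (between /e/ and /b/) occurs immediately after a vowel → [β] by rule 2.
/b/ — between /b/ and /a/; rule 2 does not apply here → [b].
/b/ (between /a/ and /a/) occurs immediately after a vowel → [β] by rule 2.
/ɡ/ (between /t/ and /i/): rule 2 targets it, but not immediately after a vowel → unchanged [ɡ].
/n/ (word-final) fails the environment for rule 1, so it stays [n].

[keβbaβatɡin]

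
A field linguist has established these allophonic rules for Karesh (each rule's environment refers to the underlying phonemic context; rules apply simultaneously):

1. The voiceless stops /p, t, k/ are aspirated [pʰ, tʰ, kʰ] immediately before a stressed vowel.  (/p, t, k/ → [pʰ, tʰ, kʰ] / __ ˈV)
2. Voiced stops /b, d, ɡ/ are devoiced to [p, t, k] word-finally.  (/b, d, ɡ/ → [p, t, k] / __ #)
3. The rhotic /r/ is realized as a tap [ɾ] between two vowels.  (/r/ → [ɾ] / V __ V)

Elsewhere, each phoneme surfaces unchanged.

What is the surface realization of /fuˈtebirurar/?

[fuˈtʰebiɾuɾar]

/f/ — not in any rule's target class → [f].
/u/ (between /f/ and /t/): no rule targets it → [u].
/t/ (between /u/ and /e/): immediately before a stressed vowel, so rule 1 applies → [tʰ].
/e/ — not in any rule's target class → [e].
/b/ (between /e/ and /i/) fails the environment for rule 2, so it stays [b].
/i/ (between /b/ and /r/): no rule targets it → [i].
/r/ — between /i/ and /u/, between two vowels — surfaces as [ɾ] (rule 3).
/u/ — not in any rule's target class → [u].
/r/ (between /u/ and /a/) occurs between two vowels → [ɾ] by rule 3.
/a/ (between /r/ and /r/): no rule targets it → [a].
/r/ (word-final) fails the environment for rule 3, so it stays [r].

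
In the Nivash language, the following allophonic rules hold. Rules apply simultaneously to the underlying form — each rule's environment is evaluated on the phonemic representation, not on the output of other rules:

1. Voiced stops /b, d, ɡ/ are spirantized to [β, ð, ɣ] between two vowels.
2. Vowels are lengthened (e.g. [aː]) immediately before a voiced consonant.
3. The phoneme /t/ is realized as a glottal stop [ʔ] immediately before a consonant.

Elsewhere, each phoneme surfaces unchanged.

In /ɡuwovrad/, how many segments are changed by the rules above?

3

Segments that undergo a rule: /u/ → [uː] (rule 2); /o/ → [oː] (rule 2); /a/ → [aː] (rule 2).
All other segments surface unchanged.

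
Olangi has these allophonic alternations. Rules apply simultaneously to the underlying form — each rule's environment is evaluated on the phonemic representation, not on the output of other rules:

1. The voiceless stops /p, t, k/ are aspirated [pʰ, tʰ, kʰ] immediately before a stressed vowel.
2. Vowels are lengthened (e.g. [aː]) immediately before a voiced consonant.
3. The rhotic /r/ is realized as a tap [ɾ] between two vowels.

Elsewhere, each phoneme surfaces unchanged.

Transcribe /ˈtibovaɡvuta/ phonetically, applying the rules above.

/t/ meets the environment for rule 1 (immediately before a stressed vowel) → [tʰ].
/i/ (between /t/ and /b/) occurs before a voiced consonant → [iː] by rule 2.
/o/ (between /b/ and /v/) occurs before a voiced consonant → [oː] by rule 2.
/a/ (between /v/ and /ɡ/) occurs before a voiced consonant → [aː] by rule 2.
/u/ (between /v/ and /t/) fails the environment for rule 2, so it stays [u].
/t/ — between /u/ and /a/; rule 1 does not apply here → [t].
/a/ (word-final) fails the environment for rule 2, so it stays [a].

[ˈtʰiːboːvaːɡvuta]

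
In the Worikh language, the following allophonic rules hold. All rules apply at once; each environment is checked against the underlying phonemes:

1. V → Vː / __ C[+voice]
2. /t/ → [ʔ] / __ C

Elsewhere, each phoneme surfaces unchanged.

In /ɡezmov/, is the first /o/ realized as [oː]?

/o/ meets the environment for rule 1 (before a voiced consonant) → [oː].
The actual realization is [oː], which matches [oː].

Yes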